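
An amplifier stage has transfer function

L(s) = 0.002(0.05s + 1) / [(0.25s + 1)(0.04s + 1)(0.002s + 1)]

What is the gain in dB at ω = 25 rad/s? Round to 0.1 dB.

-68.9 dB

At ω = 25 rad/s:
zero (1 + j25·0.05) = 1 + j1.25 → |·| ≈ 1.6008, ∠ ≈ 51.34°
pole (1 + j25·0.25) = 1 + j6.25 → |·| ≈ 6.3295, ∠ ≈ 80.91°
pole (1 + j25·0.04) = 1 + j1 → |·| ≈ 1.4142, ∠ ≈ 45.00°
pole (1 + j25·0.002) = 1 + j0.05 → |·| ≈ 1.0012, ∠ ≈ 2.86°
|L| = 0.002 · 1.6008 / (6.3295 · 1.4142 · 1.0012) ≈ 0.00035724
Gain = 20 log₁₀(0.00035724) ≈ -68.94 dB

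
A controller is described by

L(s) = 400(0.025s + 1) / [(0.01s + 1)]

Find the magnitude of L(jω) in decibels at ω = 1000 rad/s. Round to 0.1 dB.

60.0 dB

At ω = 1000 rad/s:
zero (1 + j1000·0.025) = 1 + j25 → |·| ≈ 25.02, ∠ ≈ 87.71°
pole (1 + j1000·0.01) = 1 + j10 → |·| ≈ 10.05, ∠ ≈ 84.29°
|L| = 400 · 25.02 / (10.05) ≈ 995.82
Gain = 20 log₁₀(995.82) ≈ 59.96 dB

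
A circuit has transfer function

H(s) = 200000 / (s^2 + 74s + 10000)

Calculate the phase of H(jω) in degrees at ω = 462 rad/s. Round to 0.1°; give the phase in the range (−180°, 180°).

-170.5°

At s = jω = j462:
quadratic: (j462)² + 74·j462 + 10000 = -203444 + j34188 → |·| ≈ 2.063e+05, ∠ ≈ 170.46°
∠H = 0.00° − 170.46° = -170.46°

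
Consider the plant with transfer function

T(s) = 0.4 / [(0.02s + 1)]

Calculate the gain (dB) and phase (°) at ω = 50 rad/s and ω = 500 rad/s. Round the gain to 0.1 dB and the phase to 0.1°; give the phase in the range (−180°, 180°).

ω = 50: -11.0 dB, -45.0°; ω = 500: -28.0 dB, -84.3°

At ω = 50 rad/s:
pole (1 + j50·0.02) = 1 + j1 → |·| ≈ 1.4142, ∠ ≈ 45.00°
|T| = 0.4 · 1 / (1.4142) ≈ 0.28285
Gain = 20 log₁₀(0.28285) ≈ -10.97 dB
∠T = (0°) − (45.00°) = -45.00°

At ω = 500 rad/s:
pole (1 + j500·0.02) = 1 + j10 → |·| ≈ 10.05, ∠ ≈ 84.29°
|T| = 0.4 · 1 / (10.05) ≈ 0.039801
Gain = 20 log₁₀(0.039801) ≈ -28.00 dB
∠T = (0°) − (84.29°) = -84.29°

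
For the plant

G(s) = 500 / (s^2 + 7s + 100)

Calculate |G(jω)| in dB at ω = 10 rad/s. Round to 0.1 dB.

17.1 dB

At s = jω = j10:
quadratic: (j10)² + 7·j10 + 100 = 0 + j70 → |·| ≈ 70, ∠ ≈ 90.00°
|G| = 500 / 70 ≈ 7.1429
Gain = 20 log₁₀(7.1429) ≈ 17.08 dB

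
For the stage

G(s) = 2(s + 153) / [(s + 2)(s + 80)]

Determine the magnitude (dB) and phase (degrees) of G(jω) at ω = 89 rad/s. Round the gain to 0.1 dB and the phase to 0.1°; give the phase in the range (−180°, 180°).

-29.6 dB, -106.6°

At s = jω = j89:
zero (s+153): 153 + j89 → |·| = √(153²+89²) = √31330 ≈ 177, ∠ = arctan(89/153) ≈ 30.19°
pole (s+2): 2 + j89 → |·| = √(2²+89²) = √7925 ≈ 89.022, ∠ = arctan(89/2) ≈ 88.71°
pole (s+80): 80 + j89 → |·| = √(80²+89²) = √14321 ≈ 119.67, ∠ = arctan(89/80) ≈ 48.05°
|G| = 2 · 177 / 10653 ≈ 0.03323
Gain = 20 log₁₀(0.03323) ≈ -29.57 dB
∠G = 30.19° − 136.76° = -106.57°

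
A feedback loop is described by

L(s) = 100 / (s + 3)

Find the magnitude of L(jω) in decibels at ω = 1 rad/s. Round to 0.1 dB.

Substitute s = j1:
Numerator: 100 = 100 + j0
Denominator: (j1) + 3 = 3 + j1
|N| = √(100² + 0²) ≈ 100, ∠N ≈ 0.00°
|D| = √(3² + 1²) ≈ 3.1623, ∠D ≈ 18.43°
|L| = 100 / 3.1623 ≈ 31.623
Gain = 20 log₁₀(31.623) ≈ 30.00 dB

30.0 dB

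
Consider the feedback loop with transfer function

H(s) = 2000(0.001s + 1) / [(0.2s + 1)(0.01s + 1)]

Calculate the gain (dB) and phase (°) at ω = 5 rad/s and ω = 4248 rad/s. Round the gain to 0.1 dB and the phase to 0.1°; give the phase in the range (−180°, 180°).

ω = 5: 63.0 dB, -47.6°; ω = 4248: -12.3 dB, -101.8°

At ω = 5 rad/s:
zero (1 + j5·0.001) = 1 + j0.005 → |·| ≈ 1, ∠ ≈ 0.29°
pole (1 + j5·0.2) = 1 + j1 → |·| ≈ 1.4142, ∠ ≈ 45.00°
pole (1 + j5·0.01) = 1 + j0.05 → |·| ≈ 1.0012, ∠ ≈ 2.86°
|H| = 2000 · 1 / (1.4142 · 1.0012) ≈ 1412.5
Gain = 20 log₁₀(1412.5) ≈ 63.00 dB
∠H = (0.29°) − (45.00° + 2.86°) = -47.57°

At ω = 4248 rad/s:
zero (1 + j4248·0.001) = 1 + j4.248 → |·| ≈ 4.3641, ∠ ≈ 76.75°
pole (1 + j4248·0.2) = 1 + j849.6 → |·| ≈ 849.6, ∠ ≈ 89.93°
pole (1 + j4248·0.01) = 1 + j42.48 → |·| ≈ 42.492, ∠ ≈ 88.65°
|H| = 2000 · 4.3641 / (849.6 · 42.492) ≈ 0.24177
Gain = 20 log₁₀(0.24177) ≈ -12.33 dB
∠H = (76.75°) − (89.93° + 88.65°) = -101.83°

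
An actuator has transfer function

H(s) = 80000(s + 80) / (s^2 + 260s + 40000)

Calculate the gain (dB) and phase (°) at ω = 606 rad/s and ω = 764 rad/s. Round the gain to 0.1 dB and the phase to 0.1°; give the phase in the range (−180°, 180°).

At s = jω = j606:
zero (s+80): 80 + j606 → |·| = √(80²+606²) = √373636 ≈ 611.26, ∠ = arctan(606/80) ≈ 82.48°
quadratic: (j606)² + 260·j606 + 40000 = -327236 + j157560 → |·| ≈ 3.6319e+05, ∠ ≈ 154.29°
|H| = 80000 · 611.26 / 3.6319e+05 ≈ 134.64
Gain = 20 log₁₀(134.64) ≈ 42.58 dB
∠H = 82.48° − 154.29° = -71.81°

At s = jω = j764:
zero (s+80): 80 + j764 → |·| = √(80²+764²) = √590096 ≈ 768.18, ∠ = arctan(764/80) ≈ 84.02°
quadratic: (j764)² + 260·j764 + 40000 = -543696 + j198640 → |·| ≈ 5.7885e+05, ∠ ≈ 159.93°
|H| = 80000 · 768.18 / 5.7885e+05 ≈ 106.17
Gain = 20 log₁₀(106.17) ≈ 40.52 dB
∠H = 84.02° − 159.93° = -75.91°

ω = 606: 42.6 dB, -71.8°; ω = 764: 40.5 dB, -75.9°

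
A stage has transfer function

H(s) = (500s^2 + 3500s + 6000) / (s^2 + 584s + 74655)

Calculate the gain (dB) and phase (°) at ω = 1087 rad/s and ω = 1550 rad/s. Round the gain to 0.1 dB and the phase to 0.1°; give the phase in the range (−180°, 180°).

Substitute s = j1087:
Numerator: 500(j1087)^2 + 3500(j1087) + 6000 = -590778500 + j3804500
Denominator: (j1087)^2 + 584(j1087) + 74655 = -1106914 + j634808
|N| = √(590778500² + 3804500²) ≈ 5.9079e+08, ∠N ≈ 179.63°
|D| = √(1106914² + 634808²) ≈ 1.276e+06, ∠D ≈ 150.17°
|H| = 5.9079e+08 / 1.276e+06 ≈ 463
Gain = 20 log₁₀(463) ≈ 53.31 dB
∠H = 179.63° − 150.17° = 29.46°

Substitute s = j1550:
Numerator: 500(j1550)^2 + 3500(j1550) + 6000 = -1201244000 + j5425000
Denominator: (j1550)^2 + 584(j1550) + 74655 = -2327845 + j905200
|N| = √(1201244000² + 5425000²) ≈ 1.2013e+09, ∠N ≈ 179.74°
|D| = √(2327845² + 905200²) ≈ 2.4976e+06, ∠D ≈ 158.75°
|H| = 1.2013e+09 / 2.4976e+06 ≈ 480.98
Gain = 20 log₁₀(480.98) ≈ 53.64 dB
∠H = 179.74° − 158.75° = 20.99°

ω = 1087: 53.3 dB, 29.5°; ω = 1550: 53.6 dB, 21.0°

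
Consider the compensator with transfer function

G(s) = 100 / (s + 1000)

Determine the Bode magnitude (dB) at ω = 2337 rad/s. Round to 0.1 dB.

At s = jω = j2337:
pole (s+1000): 1000 + j2337 → |·| = √(1000²+2337²) = √6461569 ≈ 2542, ∠ = arctan(2337/1000) ≈ 66.83°
|G| = 100 / 2542 ≈ 0.039339
Gain = 20 log₁₀(0.039339) ≈ -28.10 dB

-28.1 dB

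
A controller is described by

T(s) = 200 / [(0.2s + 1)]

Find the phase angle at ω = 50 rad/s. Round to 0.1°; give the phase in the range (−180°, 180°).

At ω = 50 rad/s:
pole (1 + j50·0.2) = 1 + j10 → |·| ≈ 10.05, ∠ ≈ 84.29°
∠T = (0°) − (84.29°) = -84.29°

-84.3°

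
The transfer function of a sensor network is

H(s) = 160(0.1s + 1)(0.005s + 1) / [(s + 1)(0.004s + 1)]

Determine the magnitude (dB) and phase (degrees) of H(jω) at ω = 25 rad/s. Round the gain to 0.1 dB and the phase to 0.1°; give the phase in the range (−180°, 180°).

At ω = 25 rad/s:
zero (1 + j25·0.1) = 1 + j2.5 → |·| ≈ 2.6926, ∠ ≈ 68.20°
zero (1 + j25·0.005) = 1 + j0.125 → |·| ≈ 1.0078, ∠ ≈ 7.13°
pole (1 + j25·1) = 1 + j25 → |·| ≈ 25.02, ∠ ≈ 87.71°
pole (1 + j25·0.004) = 1 + j0.1 → |·| ≈ 1.005, ∠ ≈ 5.71°
|H| = 160 · 2.6926 · 1.0078 / (25.02 · 1.005) ≈ 17.267
Gain = 20 log₁₀(17.267) ≈ 24.74 dB
∠H = (68.20° + 7.13°) − (87.71° + 5.71°) = -18.09°

24.7 dB, -18.1°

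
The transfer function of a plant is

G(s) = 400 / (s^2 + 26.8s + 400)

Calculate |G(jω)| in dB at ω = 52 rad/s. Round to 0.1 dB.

At s = jω = j52:
quadratic: (j52)² + 26.8·j52 + 400 = -2304 + j1393.6 → |·| ≈ 2692.7, ∠ ≈ 148.83°
|G| = 400 / 2692.7 ≈ 0.14855
Gain = 20 log₁₀(0.14855) ≈ -16.56 dB

-16.6 dB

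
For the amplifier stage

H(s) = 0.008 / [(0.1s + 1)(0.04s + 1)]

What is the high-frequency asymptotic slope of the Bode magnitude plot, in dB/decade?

-40 dB/decade

Each pole contributes −20 dB/decade at high frequency; each zero contributes +20 dB/decade.
Net: 0 zero(s) − 2 pole(s) → -40 dB/decade.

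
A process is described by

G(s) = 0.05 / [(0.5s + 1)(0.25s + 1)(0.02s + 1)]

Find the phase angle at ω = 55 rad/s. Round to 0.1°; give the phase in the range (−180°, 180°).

138.5°

At ω = 55 rad/s:
pole (1 + j55·0.5) = 1 + j27.5 → |·| ≈ 27.518, ∠ ≈ 87.92°
pole (1 + j55·0.25) = 1 + j13.75 → |·| ≈ 13.786, ∠ ≈ 85.84°
pole (1 + j55·0.02) = 1 + j1.1 → |·| ≈ 1.4866, ∠ ≈ 47.73°
∠G = (0°) − (87.92° + 85.84° + 47.73°) = -221.49° ≡ 138.51° (principal value)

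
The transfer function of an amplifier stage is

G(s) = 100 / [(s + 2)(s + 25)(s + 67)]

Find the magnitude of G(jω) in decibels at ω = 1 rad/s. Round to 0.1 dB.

-31.5 dB

At s = jω = j1:
pole (s+2): 2 + j1 → |·| = √(2²+1²) = √5 ≈ 2.2361, ∠ = arctan(1/2) ≈ 26.57°
pole (s+25): 25 + j1 → |·| = √(25²+1²) = √626 ≈ 25.02, ∠ = arctan(1/25) ≈ 2.29°
pole (s+67): 67 + j1 → |·| = √(67²+1²) = √4490 ≈ 67.007, ∠ = arctan(1/67) ≈ 0.86°
|G| = 100 / 3748.9 ≈ 0.026674
Gain = 20 log₁₀(0.026674) ≈ -31.48 dB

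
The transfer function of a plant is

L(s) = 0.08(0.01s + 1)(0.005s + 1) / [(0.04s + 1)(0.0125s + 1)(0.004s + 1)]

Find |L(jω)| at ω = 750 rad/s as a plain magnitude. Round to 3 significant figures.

0.00263

At ω = 750 rad/s:
zero (1 + j750·0.01) = 1 + j7.5 → |·| ≈ 7.5664, ∠ ≈ 82.41°
zero (1 + j750·0.005) = 1 + j3.75 → |·| ≈ 3.881, ∠ ≈ 75.07°
pole (1 + j750·0.04) = 1 + j30 → |·| ≈ 30.017, ∠ ≈ 88.09°
pole (1 + j750·0.0125) = 1 + j9.375 → |·| ≈ 9.4282, ∠ ≈ 83.91°
pole (1 + j750·0.004) = 1 + j3 → |·| ≈ 3.1623, ∠ ≈ 71.57°
|L| = 0.08 · 7.5664 · 3.881 / (30.017 · 9.4282 · 3.1623) ≈ 0.002625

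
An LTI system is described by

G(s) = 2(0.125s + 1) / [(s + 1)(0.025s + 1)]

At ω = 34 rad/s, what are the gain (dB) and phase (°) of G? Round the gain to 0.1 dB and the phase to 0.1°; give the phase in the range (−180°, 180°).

-14.2 dB, -51.9°

At ω = 34 rad/s:
zero (1 + j34·0.125) = 1 + j4.25 → |·| ≈ 4.3661, ∠ ≈ 76.76°
pole (1 + j34·1) = 1 + j34 → |·| ≈ 34.015, ∠ ≈ 88.32°
pole (1 + j34·0.025) = 1 + j0.85 → |·| ≈ 1.3124, ∠ ≈ 40.36°
|G| = 2 · 4.3661 / (34.015 · 1.3124) ≈ 0.19561
Gain = 20 log₁₀(0.19561) ≈ -14.17 dB
∠G = (76.76°) − (88.32° + 40.36°) = -51.92°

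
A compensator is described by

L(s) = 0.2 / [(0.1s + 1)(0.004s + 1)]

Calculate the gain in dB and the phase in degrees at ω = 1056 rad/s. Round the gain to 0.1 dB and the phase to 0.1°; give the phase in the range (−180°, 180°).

-67.2 dB, -166.1°

At ω = 1056 rad/s:
pole (1 + j1056·0.1) = 1 + j105.6 → |·| ≈ 105.6, ∠ ≈ 89.46°
pole (1 + j1056·0.004) = 1 + j4.224 → |·| ≈ 4.3408, ∠ ≈ 76.68°
|L| = 0.2 · 1 / (105.6 · 4.3408) ≈ 0.00043631
Gain = 20 log₁₀(0.00043631) ≈ -67.20 dB
∠L = (0°) − (89.46° + 76.68°) = -166.14°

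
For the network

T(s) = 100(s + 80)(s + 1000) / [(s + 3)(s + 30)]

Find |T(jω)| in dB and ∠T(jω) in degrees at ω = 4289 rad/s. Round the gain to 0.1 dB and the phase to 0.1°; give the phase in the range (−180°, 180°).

40.2 dB, -13.8°

At s = jω = j4289:
zero (s+80): 80 + j4289 → |·| = √(80²+4289²) = √18401921 ≈ 4289.7, ∠ = arctan(4289/80) ≈ 88.93°
zero (s+1000): 1000 + j4289 → |·| = √(1000²+4289²) = √19395521 ≈ 4404, ∠ = arctan(4289/1000) ≈ 76.88°
pole (s+3): 3 + j4289 → |·| = √(3²+4289²) = √18395530 ≈ 4289, ∠ = arctan(4289/3) ≈ 89.96°
pole (s+30): 30 + j4289 → |·| = √(30²+4289²) = √18396421 ≈ 4289.1, ∠ = arctan(4289/30) ≈ 89.60°
|T| = 100 · 1.8892e+07 / 1.8396e+07 ≈ 102.7
Gain = 20 log₁₀(102.7) ≈ 40.23 dB
∠T = 165.81° − 179.56° = -13.75°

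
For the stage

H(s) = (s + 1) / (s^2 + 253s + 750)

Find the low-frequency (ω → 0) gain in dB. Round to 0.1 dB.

-57.5 dB

H(0) = 1 / 750 ≈ 0.0013333
20 log₁₀(0.0013333) ≈ -57.50 dB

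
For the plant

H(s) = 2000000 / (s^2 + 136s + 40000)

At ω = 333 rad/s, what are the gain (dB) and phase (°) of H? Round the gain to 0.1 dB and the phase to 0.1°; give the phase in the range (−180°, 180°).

27.5 dB, -147.4°

At s = jω = j333:
quadratic: (j333)² + 136·j333 + 40000 = -70889 + j45288 → |·| ≈ 84120, ∠ ≈ 147.43°
|H| = 2000000 / 84120 ≈ 23.776
Gain = 20 log₁₀(23.776) ≈ 27.52 dB
∠H = 0.00° − 147.43° = -147.43°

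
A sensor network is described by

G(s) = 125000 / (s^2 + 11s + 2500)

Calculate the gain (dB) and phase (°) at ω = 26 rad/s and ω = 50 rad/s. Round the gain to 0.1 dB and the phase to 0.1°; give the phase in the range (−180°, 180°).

ω = 26: 36.6 dB, -8.9°; ω = 50: 47.1 dB, -90.0°

At s = jω = j26:
quadratic: (j26)² + 11·j26 + 2500 = 1824 + j286 → |·| ≈ 1846.3, ∠ ≈ 8.91°
|G| = 125000 / 1846.3 ≈ 67.703
Gain = 20 log₁₀(67.703) ≈ 36.61 dB
∠G = 0.00° − 8.91° = -8.91°

At s = jω = j50:
quadratic: (j50)² + 11·j50 + 2500 = 0 + j550 → |·| ≈ 550, ∠ ≈ 90.00°
|G| = 125000 / 550 ≈ 227.27
Gain = 20 log₁₀(227.27) ≈ 47.13 dB
∠G = 0.00° − 90.00° = -90.00°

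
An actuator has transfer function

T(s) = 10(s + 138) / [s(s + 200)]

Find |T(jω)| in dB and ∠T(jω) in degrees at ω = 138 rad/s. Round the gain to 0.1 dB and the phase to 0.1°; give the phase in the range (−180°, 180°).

-24.7 dB, -79.6°

At s = jω = j138:
zero (s+138): 138 + j138 → |·| = √(138²+138²) = √38088 ≈ 195.16, ∠ = arctan(138/138) ≈ 45.00°
pole (s+200): 200 + j138 → |·| = √(200²+138²) = √59044 ≈ 242.99, ∠ = arctan(138/200) ≈ 34.61°
pole at origin: |s| = 138, ∠ = 90.00° (in denominator)
|T| = 10 · 195.16 / 33533 ≈ 0.058199
Gain = 20 log₁₀(0.058199) ≈ -24.70 dB
∠T = 45.00° − 124.61° = -79.61°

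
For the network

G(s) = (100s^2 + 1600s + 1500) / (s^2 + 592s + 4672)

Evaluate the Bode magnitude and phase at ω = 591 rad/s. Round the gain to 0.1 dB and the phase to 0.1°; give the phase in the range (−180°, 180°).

37.0 dB, 43.9°

Substitute s = j591:
Numerator: 100(j591)^2 + 1600(j591) + 1500 = -34926600 + j945600
Denominator: (j591)^2 + 592(j591) + 4672 = -344609 + j349872
|N| = √(34926600² + 945600²) ≈ 3.4939e+07, ∠N ≈ 178.45°
|D| = √(344609² + 349872²) ≈ 4.9109e+05, ∠D ≈ 134.57°
|G| = 3.4939e+07 / 4.9109e+05 ≈ 71.146
Gain = 20 log₁₀(71.146) ≈ 37.04 dB
∠G = 178.45° − 134.57° = 43.88°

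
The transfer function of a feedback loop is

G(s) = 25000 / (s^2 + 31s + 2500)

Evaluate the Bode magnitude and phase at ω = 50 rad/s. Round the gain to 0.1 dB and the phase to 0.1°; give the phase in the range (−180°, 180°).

At s = jω = j50:
quadratic: (j50)² + 31·j50 + 2500 = 0 + j1550 → |·| ≈ 1550, ∠ ≈ 90.00°
|G| = 25000 / 1550 ≈ 16.129
Gain = 20 log₁₀(16.129) ≈ 24.15 dB
∠G = 0.00° − 90.00° = -90.00°

24.2 dB, -90.0°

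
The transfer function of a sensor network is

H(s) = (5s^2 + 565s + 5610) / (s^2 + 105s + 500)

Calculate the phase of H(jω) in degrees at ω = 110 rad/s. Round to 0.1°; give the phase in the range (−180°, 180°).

-3.7°

Substitute s = j110:
Numerator: 5(j110)^2 + 565(j110) + 5610 = -54890 + j62150
Denominator: (j110)^2 + 105(j110) + 500 = -11600 + j11550
|N| = √(54890² + 62150²) ≈ 82919, ∠N ≈ 131.45°
|D| = √(11600² + 11550²) ≈ 16370, ∠D ≈ 135.12°
∠H = 131.45° − 135.12° = -3.67°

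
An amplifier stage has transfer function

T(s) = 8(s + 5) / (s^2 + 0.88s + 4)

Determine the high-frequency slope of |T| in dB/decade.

-20 dB/decade

Each pole contributes −20 dB/decade at high frequency; each zero contributes +20 dB/decade.
Net: 1 zero(s) − 2 pole(s) → -20 dB/decade.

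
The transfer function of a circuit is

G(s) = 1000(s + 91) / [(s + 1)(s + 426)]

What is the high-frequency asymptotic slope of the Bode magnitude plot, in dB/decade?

Each pole contributes −20 dB/decade at high frequency; each zero contributes +20 dB/decade.
Net: 1 zero(s) − 2 pole(s) → -20 dB/decade.

-20 dB/decade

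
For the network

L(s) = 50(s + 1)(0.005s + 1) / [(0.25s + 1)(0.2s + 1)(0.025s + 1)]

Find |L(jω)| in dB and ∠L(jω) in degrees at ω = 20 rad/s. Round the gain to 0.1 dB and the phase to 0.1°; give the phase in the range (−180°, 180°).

At ω = 20 rad/s:
zero (1 + j20·1) = 1 + j20 → |·| ≈ 20.025, ∠ ≈ 87.14°
zero (1 + j20·0.005) = 1 + j0.1 → |·| ≈ 1.005, ∠ ≈ 5.71°
pole (1 + j20·0.25) = 1 + j5 → |·| ≈ 5.099, ∠ ≈ 78.69°
pole (1 + j20·0.2) = 1 + j4 → |·| ≈ 4.1231, ∠ ≈ 75.96°
pole (1 + j20·0.025) = 1 + j0.5 → |·| ≈ 1.118, ∠ ≈ 26.57°
|L| = 50 · 20.025 · 1.005 / (5.099 · 4.1231 · 1.118) ≈ 42.811
Gain = 20 log₁₀(42.811) ≈ 32.63 dB
∠L = (87.14° + 5.71°) − (78.69° + 75.96° + 26.57°) = -88.37°

32.6 dB, -88.4°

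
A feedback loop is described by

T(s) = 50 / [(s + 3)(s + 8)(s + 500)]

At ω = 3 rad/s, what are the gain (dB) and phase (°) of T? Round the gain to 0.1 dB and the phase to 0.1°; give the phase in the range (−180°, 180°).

-51.2 dB, -65.9°

At s = jω = j3:
pole (s+3): 3 + j3 → |·| = √(3²+3²) = √18 ≈ 4.2426, ∠ = arctan(3/3) ≈ 45.00°
pole (s+8): 8 + j3 → |·| = √(8²+3²) = √73 ≈ 8.544, ∠ = arctan(3/8) ≈ 20.56°
pole (s+500): 500 + j3 → |·| = √(500²+3²) = √250009 ≈ 500.01, ∠ = arctan(3/500) ≈ 0.34°
|T| = 50 / 18125 ≈ 0.0027586
Gain = 20 log₁₀(0.0027586) ≈ -51.19 dB
∠T = 0.00° − 65.90° = -65.90°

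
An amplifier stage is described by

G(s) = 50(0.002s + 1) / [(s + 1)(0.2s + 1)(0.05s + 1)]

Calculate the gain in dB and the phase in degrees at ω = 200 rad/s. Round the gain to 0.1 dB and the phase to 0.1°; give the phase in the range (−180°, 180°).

-63.5 dB, 119.2°

At ω = 200 rad/s:
zero (1 + j200·0.002) = 1 + j0.4 → |·| ≈ 1.077, ∠ ≈ 21.80°
pole (1 + j200·1) = 1 + j200 → |·| ≈ 200, ∠ ≈ 89.71°
pole (1 + j200·0.2) = 1 + j40 → |·| ≈ 40.012, ∠ ≈ 88.57°
pole (1 + j200·0.05) = 1 + j10 → |·| ≈ 10.05, ∠ ≈ 84.29°
|G| = 50 · 1.077 / (200 · 40.012 · 10.05) ≈ 0.00066958
Gain = 20 log₁₀(0.00066958) ≈ -63.48 dB
∠G = (21.80°) − (89.71° + 88.57° + 84.29°) = -240.77° ≡ 119.23° (principal value)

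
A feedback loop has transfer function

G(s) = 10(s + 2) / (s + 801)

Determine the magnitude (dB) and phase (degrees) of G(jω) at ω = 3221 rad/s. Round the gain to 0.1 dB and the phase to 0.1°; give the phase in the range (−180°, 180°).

19.7 dB, 13.9°

At s = jω = j3221:
zero (s+2): 2 + j3221 → |·| = √(2²+3221²) = √10374845 ≈ 3221, ∠ = arctan(3221/2) ≈ 89.96°
pole (s+801): 801 + j3221 → |·| = √(801²+3221²) = √11016442 ≈ 3319.1, ∠ = arctan(3221/801) ≈ 76.03°
|G| = 10 · 3221 / 3319.1 ≈ 9.7044
Gain = 20 log₁₀(9.7044) ≈ 19.74 dB
∠G = 89.96° − 76.03° = 13.93°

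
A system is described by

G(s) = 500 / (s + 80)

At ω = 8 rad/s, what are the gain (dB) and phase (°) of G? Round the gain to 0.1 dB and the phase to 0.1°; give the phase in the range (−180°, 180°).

15.9 dB, -5.7°

At s = jω = j8:
pole (s+80): 80 + j8 → |·| = √(80²+8²) = √6464 ≈ 80.399, ∠ = arctan(8/80) ≈ 5.71°
|G| = 500 / 80.399 ≈ 6.219
Gain = 20 log₁₀(6.219) ≈ 15.87 dB
∠G = 0.00° − 5.71° = -5.71°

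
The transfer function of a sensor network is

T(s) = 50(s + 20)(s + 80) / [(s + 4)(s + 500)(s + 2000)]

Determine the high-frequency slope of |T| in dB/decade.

Each pole contributes −20 dB/decade at high frequency; each zero contributes +20 dB/decade.
Net: 2 zero(s) − 3 pole(s) → -20 dB/decade.

-20 dB/decade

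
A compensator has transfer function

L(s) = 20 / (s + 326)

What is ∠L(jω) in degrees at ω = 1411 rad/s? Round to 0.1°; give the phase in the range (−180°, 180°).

At s = jω = j1411:
pole (s+326): 326 + j1411 → |·| = √(326²+1411²) = √2097197 ≈ 1448.2, ∠ = arctan(1411/326) ≈ 76.99°
∠L = 0.00° − 76.99° = -76.99°

-77.0°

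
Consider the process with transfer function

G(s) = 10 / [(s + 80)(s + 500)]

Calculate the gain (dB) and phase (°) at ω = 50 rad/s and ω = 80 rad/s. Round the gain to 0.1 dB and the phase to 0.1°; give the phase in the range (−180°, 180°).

At s = jω = j50:
pole (s+80): 80 + j50 → |·| = √(80²+50²) = √8900 ≈ 94.34, ∠ = arctan(50/80) ≈ 32.01°
pole (s+500): 500 + j50 → |·| = √(500²+50²) = √252500 ≈ 502.49, ∠ = arctan(50/500) ≈ 5.71°
|G| = 10 / 47405 ≈ 0.00021095
Gain = 20 log₁₀(0.00021095) ≈ -73.52 dB
∠G = 0.00° − 37.72° = -37.72°

At s = jω = j80:
pole (s+80): 80 + j80 → |·| = √(80²+80²) = √12800 ≈ 113.14, ∠ = arctan(80/80) ≈ 45.00°
pole (s+500): 500 + j80 → |·| = √(500²+80²) = √256400 ≈ 506.36, ∠ = arctan(80/500) ≈ 9.09°
|G| = 10 / 57290 ≈ 0.00017455
Gain = 20 log₁₀(0.00017455) ≈ -75.16 dB
∠G = 0.00° − 54.09° = -54.09°

ω = 50: -73.5 dB, -37.7°; ω = 80: -75.2 dB, -54.1°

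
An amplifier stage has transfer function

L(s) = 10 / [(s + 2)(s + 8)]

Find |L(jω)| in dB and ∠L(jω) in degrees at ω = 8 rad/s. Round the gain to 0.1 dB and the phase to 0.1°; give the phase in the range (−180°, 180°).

-19.4 dB, -121.0°

At s = jω = j8:
pole (s+2): 2 + j8 → |·| = √(2²+8²) = √68 ≈ 8.2462, ∠ = arctan(8/2) ≈ 75.96°
pole (s+8): 8 + j8 → |·| = √(8²+8²) = √128 ≈ 11.314, ∠ = arctan(8/8) ≈ 45.00°
|L| = 10 / 93.298 ≈ 0.10718
Gain = 20 log₁₀(0.10718) ≈ -19.40 dB
∠L = 0.00° − 120.96° = -120.96°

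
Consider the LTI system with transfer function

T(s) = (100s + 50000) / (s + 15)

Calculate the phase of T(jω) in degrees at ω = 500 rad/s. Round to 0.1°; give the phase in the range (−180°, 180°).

-43.3°

Substitute s = j500:
Numerator: 100(j500) + 50000 = 50000 + j50000
Denominator: (j500) + 15 = 15 + j500
|N| = √(50000² + 50000²) ≈ 70711, ∠N ≈ 45.00°
|D| = √(15² + 500²) ≈ 500.22, ∠D ≈ 88.28°
∠T = 45.00° − 88.28° = -43.28°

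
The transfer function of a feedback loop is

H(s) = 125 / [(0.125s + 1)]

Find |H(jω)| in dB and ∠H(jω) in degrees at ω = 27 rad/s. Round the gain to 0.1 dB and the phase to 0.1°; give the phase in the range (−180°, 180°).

31.0 dB, -73.5°

At ω = 27 rad/s:
pole (1 + j27·0.125) = 1 + j3.375 → |·| ≈ 3.52, ∠ ≈ 73.50°
|H| = 125 · 1 / (3.52) ≈ 35.511
Gain = 20 log₁₀(35.511) ≈ 31.01 dB
∠H = (0°) − (73.50°) = -73.50°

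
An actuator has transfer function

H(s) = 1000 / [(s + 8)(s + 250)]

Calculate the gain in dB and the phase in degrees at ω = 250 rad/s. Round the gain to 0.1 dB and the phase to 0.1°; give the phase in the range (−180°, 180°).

At s = jω = j250:
pole (s+8): 8 + j250 → |·| = √(8²+250²) = √62564 ≈ 250.13, ∠ = arctan(250/8) ≈ 88.17°
pole (s+250): 250 + j250 → |·| = √(250²+250²) = √125000 ≈ 353.55, ∠ = arctan(250/250) ≈ 45.00°
|H| = 1000 / 88433 ≈ 0.011308
Gain = 20 log₁₀(0.011308) ≈ -38.93 dB
∠H = 0.00° − 133.17° = -133.17°

-38.9 dB, -133.2°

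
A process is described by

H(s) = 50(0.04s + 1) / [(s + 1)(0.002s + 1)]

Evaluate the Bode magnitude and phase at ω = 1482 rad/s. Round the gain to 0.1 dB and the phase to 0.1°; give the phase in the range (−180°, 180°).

At ω = 1482 rad/s:
zero (1 + j1482·0.04) = 1 + j59.28 → |·| ≈ 59.288, ∠ ≈ 89.03°
pole (1 + j1482·1) = 1 + j1482 → |·| ≈ 1482, ∠ ≈ 89.96°
pole (1 + j1482·0.002) = 1 + j2.964 → |·| ≈ 3.1281, ∠ ≈ 71.36°
|H| = 50 · 59.288 / (1482 · 3.1281) ≈ 0.63945
Gain = 20 log₁₀(0.63945) ≈ -3.88 dB
∠H = (89.03°) − (89.96° + 71.36°) = -72.29°

-3.9 dB, -72.3°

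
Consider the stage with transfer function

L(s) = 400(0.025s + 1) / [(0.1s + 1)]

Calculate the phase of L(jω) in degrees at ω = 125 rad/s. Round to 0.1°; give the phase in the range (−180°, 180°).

At ω = 125 rad/s:
zero (1 + j125·0.025) = 1 + j3.125 → |·| ≈ 3.2811, ∠ ≈ 72.26°
pole (1 + j125·0.1) = 1 + j12.5 → |·| ≈ 12.54, ∠ ≈ 85.43°
∠L = (72.26°) − (85.43°) = -13.17°

-13.2°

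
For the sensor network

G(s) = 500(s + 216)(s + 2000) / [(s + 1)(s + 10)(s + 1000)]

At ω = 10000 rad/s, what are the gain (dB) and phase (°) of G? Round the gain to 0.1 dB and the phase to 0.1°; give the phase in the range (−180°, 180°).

-25.9 dB, -96.8°

At s = jω = j10000:
zero (s+216): 216 + j10000 → |·| = √(216²+10000²) = √100046656 ≈ 10002, ∠ = arctan(10000/216) ≈ 88.76°
zero (s+2000): 2000 + j10000 → |·| = √(2000²+10000²) = √104000000 ≈ 10198, ∠ = arctan(10000/2000) ≈ 78.69°
pole (s+1): 1 + j10000 → |·| = √(1²+10000²) = √100000001 ≈ 10000, ∠ = arctan(10000/1) ≈ 89.99°
pole (s+10): 10 + j10000 → |·| = √(10²+10000²) = √100000100 ≈ 10000, ∠ = arctan(10000/10) ≈ 89.94°
pole (s+1000): 1000 + j10000 → |·| = √(1000²+10000²) = √101000000 ≈ 10050, ∠ = arctan(10000/1000) ≈ 84.29°
|G| = 500 · 1.02e+08 / 1.005e+12 ≈ 0.050746
Gain = 20 log₁₀(0.050746) ≈ -25.89 dB
∠G = 167.45° − 264.22° = -96.77°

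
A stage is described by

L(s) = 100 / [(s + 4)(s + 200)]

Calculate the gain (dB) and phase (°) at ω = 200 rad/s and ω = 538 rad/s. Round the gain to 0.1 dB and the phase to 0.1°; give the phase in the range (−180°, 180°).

ω = 200: -55.1 dB, -133.9°; ω = 538: -69.8 dB, -159.2°

At s = jω = j200:
pole (s+4): 4 + j200 → |·| = √(4²+200²) = √40016 ≈ 200.04, ∠ = arctan(200/4) ≈ 88.85°
pole (s+200): 200 + j200 → |·| = √(200²+200²) = √80000 ≈ 282.84, ∠ = arctan(200/200) ≈ 45.00°
|L| = 100 / 56579 ≈ 0.0017674
Gain = 20 log₁₀(0.0017674) ≈ -55.05 dB
∠L = 0.00° − 133.85° = -133.85°

At s = jω = j538:
pole (s+4): 4 + j538 → |·| = √(4²+538²) = √289460 ≈ 538.01, ∠ = arctan(538/4) ≈ 89.57°
pole (s+200): 200 + j538 → |·| = √(200²+538²) = √329444 ≈ 573.97, ∠ = arctan(538/200) ≈ 69.61°
|L| = 100 / 3.088e+05 ≈ 0.00032383
Gain = 20 log₁₀(0.00032383) ≈ -69.79 dB
∠L = 0.00° − 159.18° = -159.18°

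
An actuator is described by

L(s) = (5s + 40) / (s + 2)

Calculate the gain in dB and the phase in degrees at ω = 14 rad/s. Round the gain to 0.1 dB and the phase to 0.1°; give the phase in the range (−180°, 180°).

15.1 dB, -21.6°

Substitute s = j14:
Numerator: 5(j14) + 40 = 40 + j70
Denominator: (j14) + 2 = 2 + j14
|N| = √(40² + 70²) ≈ 80.623, ∠N ≈ 60.26°
|D| = √(2² + 14²) ≈ 14.142, ∠D ≈ 81.87°
|L| = 80.623 / 14.142 ≈ 5.701
Gain = 20 log₁₀(5.701) ≈ 15.12 dB
∠L = 60.26° − 81.87° = -21.61°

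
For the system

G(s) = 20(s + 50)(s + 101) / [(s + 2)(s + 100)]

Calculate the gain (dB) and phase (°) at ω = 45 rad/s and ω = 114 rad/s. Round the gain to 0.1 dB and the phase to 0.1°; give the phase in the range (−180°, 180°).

ω = 45: 29.6 dB, -45.7°; ω = 114: 26.8 dB, -23.0°

At s = jω = j45:
zero (s+50): 50 + j45 → |·| = √(50²+45²) = √4525 ≈ 67.268, ∠ = arctan(45/50) ≈ 41.99°
zero (s+101): 101 + j45 → |·| = √(101²+45²) = √12226 ≈ 110.57, ∠ = arctan(45/101) ≈ 24.02°
pole (s+2): 2 + j45 → |·| = √(2²+45²) = √2029 ≈ 45.044, ∠ = arctan(45/2) ≈ 87.46°
pole (s+100): 100 + j45 → |·| = √(100²+45²) = √12025 ≈ 109.66, ∠ = arctan(45/100) ≈ 24.23°
|G| = 20 · 7437.8 / 4939.5 ≈ 30.116
Gain = 20 log₁₀(30.116) ≈ 29.58 dB
∠G = 66.01° − 111.69° = -45.68°

At s = jω = j114:
zero (s+50): 50 + j114 → |·| = √(50²+114²) = √15496 ≈ 124.48, ∠ = arctan(114/50) ≈ 66.32°
zero (s+101): 101 + j114 → |·| = √(101²+114²) = √23197 ≈ 152.31, ∠ = arctan(114/101) ≈ 48.46°
pole (s+2): 2 + j114 → |·| = √(2²+114²) = √13000 ≈ 114.02, ∠ = arctan(114/2) ≈ 88.99°
pole (s+100): 100 + j114 → |·| = √(100²+114²) = √22996 ≈ 151.64, ∠ = arctan(114/100) ≈ 48.74°
|G| = 20 · 18960 / 17290 ≈ 21.932
Gain = 20 log₁₀(21.932) ≈ 26.82 dB
∠G = 114.78° − 137.73° = -22.95°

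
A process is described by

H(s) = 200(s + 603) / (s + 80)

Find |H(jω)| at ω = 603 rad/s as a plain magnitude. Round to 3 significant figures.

At s = jω = j603:
zero (s+603): 603 + j603 → |·| = √(603²+603²) = √727218 ≈ 852.77, ∠ = arctan(603/603) ≈ 45.00°
pole (s+80): 80 + j603 → |·| = √(80²+603²) = √370009 ≈ 608.28, ∠ = arctan(603/80) ≈ 82.44°
|H| = 200 · 852.77 / 608.28 ≈ 280.39

280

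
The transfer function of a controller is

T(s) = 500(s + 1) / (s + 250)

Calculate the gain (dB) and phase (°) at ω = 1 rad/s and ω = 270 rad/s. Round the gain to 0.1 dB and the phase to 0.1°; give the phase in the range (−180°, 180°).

At s = jω = j1:
zero (s+1): 1 + j1 → |·| = √(1²+1²) = √2 ≈ 1.4142, ∠ = arctan(1/1) ≈ 45.00°
pole (s+250): 250 + j1 → |·| = √(250²+1²) = √62501 ≈ 250, ∠ = arctan(1/250) ≈ 0.23°
|T| = 500 · 1.4142 / 250 ≈ 2.8284
Gain = 20 log₁₀(2.8284) ≈ 9.03 dB
∠T = 45.00° − 0.23° = 44.77°

At s = jω = j270:
zero (s+1): 1 + j270 → |·| = √(1²+270²) = √72901 ≈ 270, ∠ = arctan(270/1) ≈ 89.79°
pole (s+250): 250 + j270 → |·| = √(250²+270²) = √135400 ≈ 367.97, ∠ = arctan(270/250) ≈ 47.20°
|T| = 500 · 270 / 367.97 ≈ 366.88
Gain = 20 log₁₀(366.88) ≈ 51.29 dB
∠T = 89.79° − 47.20° = 42.59°

ω = 1: 9.0 dB, 44.8°; ω = 270: 51.3 dB, 42.6°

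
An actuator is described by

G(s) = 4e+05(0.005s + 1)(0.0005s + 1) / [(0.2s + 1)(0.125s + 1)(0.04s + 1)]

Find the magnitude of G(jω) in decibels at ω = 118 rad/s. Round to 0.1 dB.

At ω = 118 rad/s:
zero (1 + j118·0.005) = 1 + j0.59 → |·| ≈ 1.1611, ∠ ≈ 30.54°
zero (1 + j118·0.0005) = 1 + j0.059 → |·| ≈ 1.0017, ∠ ≈ 3.38°
pole (1 + j118·0.2) = 1 + j23.6 → |·| ≈ 23.621, ∠ ≈ 87.57°
pole (1 + j118·0.125) = 1 + j14.75 → |·| ≈ 14.784, ∠ ≈ 86.12°
pole (1 + j118·0.04) = 1 + j4.72 → |·| ≈ 4.8248, ∠ ≈ 78.04°
|G| = 4e+05 · 1.1611 · 1.0017 / (23.621 · 14.784 · 4.8248) ≈ 276.12
Gain = 20 log₁₀(276.12) ≈ 48.82 dB

48.8 dB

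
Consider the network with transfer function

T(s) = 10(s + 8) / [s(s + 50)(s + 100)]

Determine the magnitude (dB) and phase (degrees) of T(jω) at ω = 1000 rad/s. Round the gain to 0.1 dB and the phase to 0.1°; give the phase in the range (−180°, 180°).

At s = jω = j1000:
zero (s+8): 8 + j1000 → |·| = √(8²+1000²) = √1000064 ≈ 1000, ∠ = arctan(1000/8) ≈ 89.54°
pole (s+50): 50 + j1000 → |·| = √(50²+1000²) = √1002500 ≈ 1001.2, ∠ = arctan(1000/50) ≈ 87.14°
pole (s+100): 100 + j1000 → |·| = √(100²+1000²) = √1010000 ≈ 1005, ∠ = arctan(1000/100) ≈ 84.29°
pole at origin: |s| = 1000, ∠ = 90.00° (in denominator)
|T| = 10 · 1000 / 1.0062e+09 ≈ 9.9384e-06
Gain = 20 log₁₀(9.9384e-06) ≈ -100.05 dB
∠T = 89.54° − 261.43° = -171.89°

-100.1 dB, -171.9°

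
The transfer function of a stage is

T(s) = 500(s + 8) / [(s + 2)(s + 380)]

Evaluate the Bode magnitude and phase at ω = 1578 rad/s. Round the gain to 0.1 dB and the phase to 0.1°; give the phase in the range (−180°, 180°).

At s = jω = j1578:
zero (s+8): 8 + j1578 → |·| = √(8²+1578²) = √2490148 ≈ 1578, ∠ = arctan(1578/8) ≈ 89.71°
pole (s+2): 2 + j1578 → |·| = √(2²+1578²) = √2490088 ≈ 1578, ∠ = arctan(1578/2) ≈ 89.93°
pole (s+380): 380 + j1578 → |·| = √(380²+1578²) = √2634484 ≈ 1623.1, ∠ = arctan(1578/380) ≈ 76.46°
|T| = 500 · 1578 / 2.5613e+06 ≈ 0.30805
Gain = 20 log₁₀(0.30805) ≈ -10.23 dB
∠T = 89.71° − 166.39° = -76.68°

-10.2 dB, -76.7°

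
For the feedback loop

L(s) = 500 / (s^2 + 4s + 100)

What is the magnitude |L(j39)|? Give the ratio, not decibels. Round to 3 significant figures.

0.350

At s = jω = j39:
quadratic: (j39)² + 4·j39 + 100 = -1421 + j156 → |·| ≈ 1429.5, ∠ ≈ 173.74°
|L| = 500 / 1429.5 ≈ 0.34977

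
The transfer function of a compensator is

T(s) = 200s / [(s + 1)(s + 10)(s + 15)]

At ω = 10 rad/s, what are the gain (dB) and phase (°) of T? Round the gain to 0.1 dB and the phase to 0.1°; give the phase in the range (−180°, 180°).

At s = jω = j10:
zero at origin: s = j10 → |·| = 10, ∠ = 90.00°
pole (s+1): 1 + j10 → |·| = √(1²+10²) = √101 ≈ 10.05, ∠ = arctan(10/1) ≈ 84.29°
pole (s+10): 10 + j10 → |·| = √(10²+10²) = √200 ≈ 14.142, ∠ = arctan(10/10) ≈ 45.00°
pole (s+15): 15 + j10 → |·| = √(15²+10²) = √325 ≈ 18.028, ∠ = arctan(10/15) ≈ 33.69°
|T| = 200 · 10 / 2562.3 ≈ 0.78055
Gain = 20 log₁₀(0.78055) ≈ -2.15 dB
∠T = 90.00° − 162.98° = -72.98°

-2.2 dB, -73.0°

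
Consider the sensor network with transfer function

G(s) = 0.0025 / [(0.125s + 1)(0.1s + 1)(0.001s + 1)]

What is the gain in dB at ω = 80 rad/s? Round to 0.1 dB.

-90.2 dB

At ω = 80 rad/s:
pole (1 + j80·0.125) = 1 + j10 → |·| ≈ 10.05, ∠ ≈ 84.29°
pole (1 + j80·0.1) = 1 + j8 → |·| ≈ 8.0623, ∠ ≈ 82.87°
pole (1 + j80·0.001) = 1 + j0.08 → |·| ≈ 1.0032, ∠ ≈ 4.57°
|G| = 0.0025 · 1 / (10.05 · 8.0623 · 1.0032) ≈ 3.0756e-05
Gain = 20 log₁₀(3.0756e-05) ≈ -90.24 dB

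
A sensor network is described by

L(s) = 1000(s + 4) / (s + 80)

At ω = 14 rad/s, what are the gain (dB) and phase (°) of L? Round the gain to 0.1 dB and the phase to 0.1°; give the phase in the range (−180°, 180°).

At s = jω = j14:
zero (s+4): 4 + j14 → |·| = √(4²+14²) = √212 ≈ 14.56, ∠ = arctan(14/4) ≈ 74.05°
pole (s+80): 80 + j14 → |·| = √(80²+14²) = √6596 ≈ 81.216, ∠ = arctan(14/80) ≈ 9.93°
|L| = 1000 · 14.56 / 81.216 ≈ 179.28
Gain = 20 log₁₀(179.28) ≈ 45.07 dB
∠L = 74.05° − 9.93° = 64.12°

45.1 dB, 64.1°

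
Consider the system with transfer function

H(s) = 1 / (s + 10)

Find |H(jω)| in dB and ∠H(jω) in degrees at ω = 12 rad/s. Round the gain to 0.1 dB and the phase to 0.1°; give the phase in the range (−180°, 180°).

-23.9 dB, -50.2°

Substitute s = j12:
Numerator: 1 = 1 + j0
Denominator: (j12) + 10 = 10 + j12
|N| = √(1² + 0²) ≈ 1, ∠N ≈ 0.00°
|D| = √(10² + 12²) ≈ 15.62, ∠D ≈ 50.19°
|H| = 1 / 15.62 ≈ 0.06402
Gain = 20 log₁₀(0.06402) ≈ -23.87 dB
∠H = 0.00° − 50.19° = -50.19°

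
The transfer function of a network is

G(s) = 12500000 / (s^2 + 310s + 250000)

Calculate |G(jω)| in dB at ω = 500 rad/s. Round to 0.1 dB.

At s = jω = j500:
quadratic: (j500)² + 310·j500 + 250000 = 0 + j155000 → |·| ≈ 1.55e+05, ∠ ≈ 90.00°
|G| = 12500000 / 1.55e+05 ≈ 80.645
Gain = 20 log₁₀(80.645) ≈ 38.13 dB

38.1 dB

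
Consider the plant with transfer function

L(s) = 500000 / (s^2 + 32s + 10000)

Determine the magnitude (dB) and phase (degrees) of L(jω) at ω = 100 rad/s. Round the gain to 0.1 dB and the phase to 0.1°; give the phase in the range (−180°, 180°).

At s = jω = j100:
quadratic: (j100)² + 32·j100 + 10000 = 0 + j3200 → |·| ≈ 3200, ∠ ≈ 90.00°
|L| = 500000 / 3200 ≈ 156.25
Gain = 20 log₁₀(156.25) ≈ 43.88 dB
∠L = 0.00° − 90.00° = -90.00°

43.9 dB, -90.0°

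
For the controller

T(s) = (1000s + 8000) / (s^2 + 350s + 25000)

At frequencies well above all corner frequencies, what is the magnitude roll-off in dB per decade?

-20 dB/decade

Each pole contributes −20 dB/decade at high frequency; each zero contributes +20 dB/decade.
Net: 1 zero(s) − 2 pole(s) → -20 dB/decade.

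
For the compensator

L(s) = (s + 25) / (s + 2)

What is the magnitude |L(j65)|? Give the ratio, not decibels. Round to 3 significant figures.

At s = jω = j65:
zero (s+25): 25 + j65 → |·| = √(25²+65²) = √4850 ≈ 69.642, ∠ = arctan(65/25) ≈ 68.96°
pole (s+2): 2 + j65 → |·| = √(2²+65²) = √4229 ≈ 65.031, ∠ = arctan(65/2) ≈ 88.24°
|L| = 1 · 69.642 / 65.031 ≈ 1.0709

1.07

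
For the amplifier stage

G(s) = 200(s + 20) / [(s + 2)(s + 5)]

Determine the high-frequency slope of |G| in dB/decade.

Each pole contributes −20 dB/decade at high frequency; each zero contributes +20 dB/decade.
Net: 1 zero(s) − 2 pole(s) → -20 dB/decade.

-20 dB/decade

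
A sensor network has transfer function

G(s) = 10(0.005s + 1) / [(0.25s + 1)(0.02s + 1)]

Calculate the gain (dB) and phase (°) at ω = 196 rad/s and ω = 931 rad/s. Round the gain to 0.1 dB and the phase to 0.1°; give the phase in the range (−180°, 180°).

ω = 196: -23.0 dB, -120.1°; ω = 931: -39.2 dB, -98.8°

At ω = 196 rad/s:
zero (1 + j196·0.005) = 1 + j0.98 → |·| ≈ 1.4001, ∠ ≈ 44.42°
pole (1 + j196·0.25) = 1 + j49 → |·| ≈ 49.01, ∠ ≈ 88.83°
pole (1 + j196·0.02) = 1 + j3.92 → |·| ≈ 4.0455, ∠ ≈ 75.69°
|G| = 10 · 1.4001 / (49.01 · 4.0455) ≈ 0.070616
Gain = 20 log₁₀(0.070616) ≈ -23.02 dB
∠G = (44.42°) − (88.83° + 75.69°) = -120.10°

At ω = 931 rad/s:
zero (1 + j931·0.005) = 1 + j4.655 → |·| ≈ 4.7612, ∠ ≈ 77.88°
pole (1 + j931·0.25) = 1 + j232.75 → |·| ≈ 232.75, ∠ ≈ 89.75°
pole (1 + j931·0.02) = 1 + j18.62 → |·| ≈ 18.647, ∠ ≈ 86.93°
|G| = 10 · 4.7612 / (232.75 · 18.647) ≈ 0.01097
Gain = 20 log₁₀(0.01097) ≈ -39.20 dB
∠G = (77.88°) − (89.75° + 86.93°) = -98.80°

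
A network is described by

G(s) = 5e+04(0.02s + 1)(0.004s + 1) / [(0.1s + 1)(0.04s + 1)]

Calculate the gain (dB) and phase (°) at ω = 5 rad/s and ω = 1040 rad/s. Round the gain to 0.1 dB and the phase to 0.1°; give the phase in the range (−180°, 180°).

At ω = 5 rad/s:
zero (1 + j5·0.02) = 1 + j0.1 → |·| ≈ 1.005, ∠ ≈ 5.71°
zero (1 + j5·0.004) = 1 + j0.02 → |·| ≈ 1.0002, ∠ ≈ 1.15°
pole (1 + j5·0.1) = 1 + j0.5 → |·| ≈ 1.118, ∠ ≈ 26.57°
pole (1 + j5·0.04) = 1 + j0.2 → |·| ≈ 1.0198, ∠ ≈ 11.31°
|G| = 5e+04 · 1.005 · 1.0002 / (1.118 · 1.0198) ≈ 44082
Gain = 20 log₁₀(44082) ≈ 92.89 dB
∠G = (5.71° + 1.15°) − (26.57° + 11.31°) = -31.02°

At ω = 1040 rad/s:
zero (1 + j1040·0.02) = 1 + j20.8 → |·| ≈ 20.824, ∠ ≈ 87.25°
zero (1 + j1040·0.004) = 1 + j4.16 → |·| ≈ 4.2785, ∠ ≈ 76.48°
pole (1 + j1040·0.1) = 1 + j104 → |·| ≈ 104, ∠ ≈ 89.45°
pole (1 + j1040·0.04) = 1 + j41.6 → |·| ≈ 41.612, ∠ ≈ 88.62°
|G| = 5e+04 · 20.824 · 4.2785 / (104 · 41.612) ≈ 1029.4
Gain = 20 log₁₀(1029.4) ≈ 60.25 dB
∠G = (87.25° + 76.48°) − (89.45° + 88.62°) = -14.34°

ω = 5: 92.9 dB, -31.0°; ω = 1040: 60.3 dB, -14.3°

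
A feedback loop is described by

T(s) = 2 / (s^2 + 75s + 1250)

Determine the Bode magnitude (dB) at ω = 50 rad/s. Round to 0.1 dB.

Substitute s = j50:
Numerator: 2 = 2 + j0
Denominator: (j50)^2 + 75(j50) + 1250 = -1250 + j3750
|N| = √(2² + 0²) ≈ 2, ∠N ≈ 0.00°
|D| = √(1250² + 3750²) ≈ 3952.8, ∠D ≈ 108.43°
|T| = 2 / 3952.8 ≈ 0.00050597
Gain = 20 log₁₀(0.00050597) ≈ -65.92 dB

-65.9 dB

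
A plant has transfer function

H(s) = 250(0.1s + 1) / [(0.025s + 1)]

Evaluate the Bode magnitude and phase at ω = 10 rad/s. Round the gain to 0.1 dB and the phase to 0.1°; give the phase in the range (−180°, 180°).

At ω = 10 rad/s:
zero (1 + j10·0.1) = 1 + j1 → |·| ≈ 1.4142, ∠ ≈ 45.00°
pole (1 + j10·0.025) = 1 + j0.25 → |·| ≈ 1.0308, ∠ ≈ 14.04°
|H| = 250 · 1.4142 / (1.0308) ≈ 342.99
Gain = 20 log₁₀(342.99) ≈ 50.71 dB
∠H = (45.00°) − (14.04°) = 30.96°

50.7 dB, 31.0°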